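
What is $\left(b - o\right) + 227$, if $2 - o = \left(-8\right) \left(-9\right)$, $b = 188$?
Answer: $485$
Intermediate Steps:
$o = -70$ ($o = 2 - \left(-8\right) \left(-9\right) = 2 - 72 = -70$)
$\left(b - o\right) + 227 = \left(188 - -70\right) + 227 = \left(188 + 70\right) + 227 = 258 + 227 = 485$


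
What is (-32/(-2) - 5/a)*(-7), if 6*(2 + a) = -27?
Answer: -1526/13 ≈ -117.38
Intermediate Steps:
a = -13/2 (a = -2 + (⅙)*(-27) = -2 - 9/2 = -13/2 ≈ -6.5000)
(-32/(-2) - 5/a)*(-7) = (-32/(-2) - 5/(-13/2))*(-7) = (-32*(-½) - 5*(-2/13))*(-7) = (16 + 10/13)*(-7) = (218/13)*(-7) = -1526/13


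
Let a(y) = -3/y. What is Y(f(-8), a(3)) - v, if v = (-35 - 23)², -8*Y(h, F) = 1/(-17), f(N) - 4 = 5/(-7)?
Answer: -457503/136 ≈ -3364.0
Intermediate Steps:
f(N) = 23/7 (f(N) = 4 + 5/(-7) = 4 + 5*(-⅐) = 4 - 5/7 = 23/7)
Y(h, F) = 1/136 (Y(h, F) = -⅛/(-17) = -⅛*(-1/17) = 1/136)
v = 3364 (v = (-58)² = 3364)
Y(f(-8), a(3)) - v = 1/136 - 1*3364 = 1/136 - 3364 = -457503/136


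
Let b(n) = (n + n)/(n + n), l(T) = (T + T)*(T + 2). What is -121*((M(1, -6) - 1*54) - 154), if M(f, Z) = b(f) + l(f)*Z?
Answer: 29403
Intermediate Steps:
l(T) = 2*T*(2 + T) (l(T) = (2*T)*(2 + T) = 2*T*(2 + T))
b(n) = 1 (b(n) = (2*n)/((2*n)) = (2*n)*(1/(2*n)) = 1)
M(f, Z) = 1 + 2*Z*f*(2 + f) (M(f, Z) = 1 + (2*f*(2 + f))*Z = 1 + 2*Z*f*(2 + f))
-121*((M(1, -6) - 1*54) - 154) = -121*(((1 + 2*(-6)*1*(2 + 1)) - 1*54) - 154) = -121*(((1 + 2*(-6)*1*3) - 54) - 154) = -121*(((1 - 36) - 54) - 154) = -121*((-35 - 54) - 154) = -121*(-89 - 154) = -121*(-243) = 29403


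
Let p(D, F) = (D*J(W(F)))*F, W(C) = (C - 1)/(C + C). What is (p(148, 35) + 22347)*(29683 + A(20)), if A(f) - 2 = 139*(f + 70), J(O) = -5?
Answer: -149918835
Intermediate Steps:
W(C) = (-1 + C)/(2*C) (W(C) = (-1 + C)/((2*C)) = (-1 + C)*(1/(2*C)) = (-1 + C)/(2*C))
p(D, F) = -5*D*F (p(D, F) = (D*(-5))*F = (-5*D)*F = -5*D*F)
A(f) = 9732 + 139*f (A(f) = 2 + 139*(f + 70) = 2 + 139*(70 + f) = 2 + (9730 + 139*f) = 9732 + 139*f)
(p(148, 35) + 22347)*(29683 + A(20)) = (-5*148*35 + 22347)*(29683 + (9732 + 139*20)) = (-25900 + 22347)*(29683 + (9732 + 2780)) = -3553*(29683 + 12512) = -3553*42195 = -149918835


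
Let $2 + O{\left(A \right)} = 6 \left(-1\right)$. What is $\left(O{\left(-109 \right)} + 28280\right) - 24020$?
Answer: $4252$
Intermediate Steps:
$O{\left(A \right)} = -8$ ($O{\left(A \right)} = -2 + 6 \left(-1\right) = -2 - 6 = -8$)
$\left(O{\left(-109 \right)} + 28280\right) - 24020 = \left(-8 + 28280\right) - 24020 = 28272 - 24020 = 4252$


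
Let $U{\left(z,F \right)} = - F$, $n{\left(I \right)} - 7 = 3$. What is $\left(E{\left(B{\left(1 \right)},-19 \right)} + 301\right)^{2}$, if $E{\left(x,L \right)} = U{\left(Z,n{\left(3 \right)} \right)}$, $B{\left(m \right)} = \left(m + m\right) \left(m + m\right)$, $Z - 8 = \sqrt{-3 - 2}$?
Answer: $84681$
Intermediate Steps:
$Z = 8 + i \sqrt{5}$ ($Z = 8 + \sqrt{-3 - 2} = 8 + \sqrt{-5} = 8 + i \sqrt{5} \approx 8.0 + 2.2361 i$)
$n{\left(I \right)} = 10$ ($n{\left(I \right)} = 7 + 3 = 10$)
$B{\left(m \right)} = 4 m^{2}$ ($B{\left(m \right)} = 2 m 2 m = 4 m^{2}$)
$E{\left(x,L \right)} = -10$ ($E{\left(x,L \right)} = \left(-1\right) 10 = -10$)
$\left(E{\left(B{\left(1 \right)},-19 \right)} + 301\right)^{2} = \left(-10 + 301\right)^{2} = 291^{2} = 84681$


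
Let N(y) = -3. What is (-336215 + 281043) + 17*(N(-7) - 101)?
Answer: -56940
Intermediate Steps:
(-336215 + 281043) + 17*(N(-7) - 101) = (-336215 + 281043) + 17*(-3 - 101) = -55172 + 17*(-104) = -55172 - 1768 = -56940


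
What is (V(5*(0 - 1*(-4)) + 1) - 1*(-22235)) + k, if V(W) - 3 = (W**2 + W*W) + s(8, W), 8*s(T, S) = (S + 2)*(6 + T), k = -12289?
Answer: 43485/4 ≈ 10871.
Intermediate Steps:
s(T, S) = (2 + S)*(6 + T)/8 (s(T, S) = ((S + 2)*(6 + T))/8 = ((2 + S)*(6 + T))/8 = (2 + S)*(6 + T)/8)
V(W) = 13/2 + 2*W**2 + 7*W/4 (V(W) = 3 + ((W**2 + W*W) + (3/2 + (1/4)*8 + 3*W/4 + (1/8)*W*8)) = 3 + ((W**2 + W**2) + (3/2 + 2 + 3*W/4 + W)) = 3 + (2*W**2 + (7/2 + 7*W/4)) = 3 + (7/2 + 2*W**2 + 7*W/4) = 13/2 + 2*W**2 + 7*W/4)
(V(5*(0 - 1*(-4)) + 1) - 1*(-22235)) + k = ((13/2 + 2*(5*(0 - 1*(-4)) + 1)**2 + 7*(5*(0 - 1*(-4)) + 1)/4) - 1*(-22235)) - 12289 = ((13/2 + 2*(5*(0 + 4) + 1)**2 + 7*(5*(0 + 4) + 1)/4) + 22235) - 12289 = ((13/2 + 2*(5*4 + 1)**2 + 7*(5*4 + 1)/4) + 22235) - 12289 = ((13/2 + 2*(20 + 1)**2 + 7*(20 + 1)/4) + 22235) - 12289 = ((13/2 + 2*21**2 + (7/4)*21) + 22235) - 12289 = ((13/2 + 2*441 + 147/4) + 22235) - 12289 = ((13/2 + 882 + 147/4) + 22235) - 12289 = (3701/4 + 22235) - 12289 = 92641/4 - 12289 = 43485/4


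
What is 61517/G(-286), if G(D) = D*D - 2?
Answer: 61517/81794 ≈ 0.75210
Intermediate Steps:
G(D) = -2 + D² (G(D) = D² - 2 = -2 + D²)
61517/G(-286) = 61517/(-2 + (-286)²) = 61517/(-2 + 81796) = 61517/81794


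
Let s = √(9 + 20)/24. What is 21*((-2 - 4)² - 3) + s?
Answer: 693 + √29/24 ≈ 693.22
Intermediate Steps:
s = √29/24 (s = √29*(1/24) = √29/24 ≈ 0.22438)
21*((-2 - 4)² - 3) + s = 21*((-2 - 4)² - 3) + √29/24 = 21*((-6)² - 3) + √29/24 = 21*(36 - 3) + √29/24 = 21*33 + √29/24 = 693 + √29/24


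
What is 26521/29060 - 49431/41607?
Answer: -111001871/403033140 ≈ -0.27542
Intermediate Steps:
26521/29060 - 49431/41607 = 26521*(1/29060) - 49431*1/41607 = 26521/29060 - 16477/13869 = -111001871/403033140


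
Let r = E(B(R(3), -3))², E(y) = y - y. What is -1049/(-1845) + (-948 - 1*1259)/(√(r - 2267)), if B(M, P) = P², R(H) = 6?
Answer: 1049/1845 + 2207*I*√2267/2267 ≈ 0.56856 + 46.353*I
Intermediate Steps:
E(y) = 0
r = 0 (r = 0² = 0)
-1049/(-1845) + (-948 - 1*1259)/(√(r - 2267)) = -1049/(-1845) + (-948 - 1*1259)/(√(0 - 2267)) = -1049*(-1/1845) + (-948 - 1259)/(√(-2267)) = 1049/1845 - 2207*(-I*√2267/2267) = 1049/1845 - (-2207)*I*√2267/2267 = 1049/1845 + 2207*I*√2267/2267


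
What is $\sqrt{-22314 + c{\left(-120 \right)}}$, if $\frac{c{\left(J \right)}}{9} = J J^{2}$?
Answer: $i \sqrt{15574314} \approx 3946.4 i$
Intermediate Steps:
$c{\left(J \right)} = 9 J^{3}$ ($c{\left(J \right)} = 9 J J^{2} = 9 J^{3}$)
$\sqrt{-22314 + c{\left(-120 \right)}} = \sqrt{-22314 + 9 \left(-120\right)^{3}} = \sqrt{-22314 + 9 \left(-1728000\right)} = \sqrt{-22314 - 15552000} = \sqrt{-15574314} = i \sqrt{15574314}$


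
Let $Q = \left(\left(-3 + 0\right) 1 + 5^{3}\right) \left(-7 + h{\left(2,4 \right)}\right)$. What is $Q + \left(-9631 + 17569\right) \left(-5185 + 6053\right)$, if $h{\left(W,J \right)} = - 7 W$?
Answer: $6887622$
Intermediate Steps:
$Q = -2562$ ($Q = \left(\left(-3 + 0\right) 1 + 5^{3}\right) \left(-7 - 14\right) = \left(\left(-3\right) 1 + 125\right) \left(-7 - 14\right) = \left(-3 + 125\right) \left(-21\right) = 122 \left(-21\right) = -2562$)
$Q + \left(-9631 + 17569\right) \left(-5185 + 6053\right) = -2562 + \left(-9631 + 17569\right) \left(-5185 + 6053\right) = -2562 + 7938 \cdot 868 = -2562 + 6890184 = 6887622$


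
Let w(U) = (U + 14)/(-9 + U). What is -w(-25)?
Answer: -11/34 ≈ -0.32353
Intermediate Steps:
w(U) = (14 + U)/(-9 + U)
-w(-25) = -(14 - 25)/(-9 - 25) = -(-11)/(-34) = -(-1)*(-11)/34 = -1*11/34 = -11/34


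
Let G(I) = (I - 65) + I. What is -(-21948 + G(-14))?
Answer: 22041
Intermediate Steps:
G(I) = -65 + 2*I (G(I) = (-65 + I) + I = -65 + 2*I)
-(-21948 + G(-14)) = -(-21948 + (-65 + 2*(-14))) = -(-21948 + (-65 - 28)) = -(-21948 - 93) = -1*(-22041) = 22041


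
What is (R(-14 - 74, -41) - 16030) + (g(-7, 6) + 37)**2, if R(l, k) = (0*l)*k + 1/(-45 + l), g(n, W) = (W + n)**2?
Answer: -1939939/133 ≈ -14586.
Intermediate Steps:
R(l, k) = 1/(-45 + l) (R(l, k) = 0*k + 1/(-45 + l) = 0 + 1/(-45 + l) = 1/(-45 + l))
(R(-14 - 74, -41) - 16030) + (g(-7, 6) + 37)**2 = (1/(-45 + (-14 - 74)) - 16030) + ((6 - 7)**2 + 37)**2 = (1/(-45 - 88) - 16030) + ((-1)**2 + 37)**2 = (1/(-133) - 16030) + (1 + 37)**2 = (-1/133 - 16030) + 38**2 = -2131991/133 + 1444 = -1939939/133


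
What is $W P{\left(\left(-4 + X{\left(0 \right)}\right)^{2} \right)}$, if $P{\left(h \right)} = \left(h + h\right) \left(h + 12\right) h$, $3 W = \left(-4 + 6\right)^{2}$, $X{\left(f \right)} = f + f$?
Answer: $\frac{57344}{3} \approx 19115.0$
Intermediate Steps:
$X{\left(f \right)} = 2 f$
$W = \frac{4}{3}$ ($W = \frac{\left(-4 + 6\right)^{2}}{3} = \frac{2^{2}}{3} = \frac{1}{3} \cdot 4 = \frac{4}{3} \approx 1.3333$)
$P{\left(h \right)} = 2 h^{2} \left(12 + h\right)$ ($P{\left(h \right)} = 2 h \left(12 + h\right) h = 2 h^{2} \left(12 + h\right)$)
$W P{\left(\left(-4 + X{\left(0 \right)}\right)^{2} \right)} = \frac{4 \cdot 2 \left(\left(-4 + 2 \cdot 0\right)^{2}\right)^{2} \left(12 + \left(-4 + 2 \cdot 0\right)^{2}\right)}{3} = \frac{4 \cdot 2 \left(\left(-4 + 0\right)^{2}\right)^{2} \left(12 + \left(-4 + 0\right)^{2}\right)}{3} = \frac{4 \cdot 2 \left(\left(-4\right)^{2}\right)^{2} \left(12 + \left(-4\right)^{2}\right)}{3} = \frac{4 \cdot 2 \cdot 16^{2} \left(12 + 16\right)}{3} = \frac{4 \cdot 2 \cdot 256 \cdot 28}{3} = \frac{4}{3} \cdot 14336 = \frac{57344}{3}$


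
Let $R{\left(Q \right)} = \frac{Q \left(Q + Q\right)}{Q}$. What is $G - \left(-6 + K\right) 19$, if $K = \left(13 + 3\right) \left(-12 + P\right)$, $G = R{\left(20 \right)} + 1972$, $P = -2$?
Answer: $6382$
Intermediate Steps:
$R{\left(Q \right)} = 2 Q$ ($R{\left(Q \right)} = \frac{Q 2 Q}{Q} = \frac{2 Q^{2}}{Q} = 2 Q$)
$G = 2012$ ($G = 2 \cdot 20 + 1972 = 40 + 1972 = 2012$)
$K = -224$ ($K = \left(13 + 3\right) \left(-12 - 2\right) = 16 \left(-14\right) = -224$)
$G - \left(-6 + K\right) 19 = 2012 - \left(-6 - 224\right) 19 = 2012 - \left(-230\right) 19 = 2012 - -4370 = 2012 + 4370 = 6382$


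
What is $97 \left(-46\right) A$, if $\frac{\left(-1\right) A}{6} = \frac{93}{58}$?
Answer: $\frac{1244898}{29} \approx 42928.0$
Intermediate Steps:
$A = - \frac{279}{29}$ ($A = - 6 \cdot \frac{93}{58} = - 6 \cdot 93 \cdot \frac{1}{58} = \left(-6\right) \frac{93}{58} = - \frac{279}{29} \approx -9.6207$)
$97 \left(-46\right) A = 97 \left(-46\right) \left(- \frac{279}{29}\right) = \left(-4462\right) \left(- \frac{279}{29}\right) = \frac{1244898}{29}$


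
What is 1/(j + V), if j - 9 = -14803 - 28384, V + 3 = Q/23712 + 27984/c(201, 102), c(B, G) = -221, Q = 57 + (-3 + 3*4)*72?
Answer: -134368/5819154885 ≈ -2.3091e-5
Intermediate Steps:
Q = 705 (Q = 57 + (-3 + 12)*72 = 57 + 9*72 = 57 + 648 = 705)
V = -17413381/134368 (V = -3 + (705/23712 + 27984/(-221)) = -3 + (705*(1/23712) + 27984*(-1/221)) = -3 + (235/7904 - 27984/221) = -3 - 17010277/134368 = -17413381/134368 ≈ -129.59)
j = -43178 (j = 9 + (-14803 - 28384) = 9 - 43187 = -43178)
1/(j + V) = 1/(-43178 - 17413381/134368) = 1/(-5819154885/134368) = -134368/5819154885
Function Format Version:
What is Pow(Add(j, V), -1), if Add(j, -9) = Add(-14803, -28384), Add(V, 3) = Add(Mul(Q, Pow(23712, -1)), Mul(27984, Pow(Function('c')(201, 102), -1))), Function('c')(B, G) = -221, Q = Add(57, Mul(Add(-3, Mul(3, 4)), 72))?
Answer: Rational(-134368, 5819154885) ≈ -2.3091e-5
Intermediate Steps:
Q = 705 (Q = Add(57, Mul(Add(-3, 12), 72)) = Add(57, Mul(9, 72)) = Add(57, 648) = 705)
V = Rational(-17413381, 134368) (V = Add(-3, Add(Mul(705, Pow(23712, -1)), Mul(27984, Pow(-221, -1)))) = Add(-3, Add(Mul(705, Rational(1, 23712)), Mul(27984, Rational(-1, 221)))) = Add(-3, Add(Rational(235, 7904), Rational(-27984, 221))) = Add(-3, Rational(-17010277, 134368)) = Rational(-17413381, 134368) ≈ -129.59)
j = -43178 (j = Add(9, Add(-14803, -28384)) = Add(9, -43187) = -43178)
Pow(Add(j, V), -1) = Pow(Add(-43178, Rational(-17413381, 134368)), -1) = Pow(Rational(-5819154885, 134368), -1) = Rational(-134368, 5819154885)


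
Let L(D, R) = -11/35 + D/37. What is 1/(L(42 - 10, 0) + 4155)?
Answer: 1295/5381438 ≈ 0.00024064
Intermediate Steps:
L(D, R) = -11/35 + D/37 (L(D, R) = -11*1/35 + D*(1/37) = -11/35 + D/37)
1/(L(42 - 10, 0) + 4155) = 1/((-11/35 + (42 - 10)/37) + 4155) = 1/((-11/35 + (1/37)*32) + 4155) = 1/((-11/35 + 32/37) + 4155) = 1/(713/1295 + 4155) = 1/(5381438/1295) = 1295/5381438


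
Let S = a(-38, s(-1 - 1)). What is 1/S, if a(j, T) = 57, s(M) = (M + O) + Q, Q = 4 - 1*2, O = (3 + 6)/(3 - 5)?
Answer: 1/57 ≈ 0.017544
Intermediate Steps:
O = -9/2 (O = 9/(-2) = 9*(-½) = -9/2 ≈ -4.5000)
Q = 2 (Q = 4 - 2 = 2)
s(M) = -5/2 + M (s(M) = (M - 9/2) + 2 = (-9/2 + M) + 2 = -5/2 + M)
S = 57
1/S = 1/57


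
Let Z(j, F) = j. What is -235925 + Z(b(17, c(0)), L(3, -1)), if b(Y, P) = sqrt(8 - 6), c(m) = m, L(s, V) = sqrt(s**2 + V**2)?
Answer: -235925 + sqrt(2) ≈ -2.3592e+5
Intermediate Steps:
L(s, V) = sqrt(V**2 + s**2)
b(Y, P) = sqrt(2)
-235925 + Z(b(17, c(0)), L(3, -1)) = -235925 + sqrt(2)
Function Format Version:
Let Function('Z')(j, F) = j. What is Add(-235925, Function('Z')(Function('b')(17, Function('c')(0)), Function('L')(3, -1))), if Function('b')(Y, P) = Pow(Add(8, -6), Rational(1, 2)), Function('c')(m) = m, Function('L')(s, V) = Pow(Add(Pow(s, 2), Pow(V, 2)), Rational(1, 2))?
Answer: Add(-235925, Pow(2, Rational(1, 2))) ≈ -2.3592e+5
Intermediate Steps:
Function('L')(s, V) = Pow(Add(Pow(V, 2), Pow(s, 2)), Rational(1, 2))
Function('b')(Y, P) = Pow(2, Rational(1, 2))
Add(-235925, Function('Z')(Function('b')(17, Function('c')(0)), Function('L')(3, -1))) = Add(-235925, Pow(2, Rational(1, 2)))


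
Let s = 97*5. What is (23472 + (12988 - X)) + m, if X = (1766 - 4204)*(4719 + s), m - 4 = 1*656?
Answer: 12724472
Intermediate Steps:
s = 485
m = 660 (m = 4 + 1*656 = 4 + 656 = 660)
X = -12687352 (X = (1766 - 4204)*(4719 + 485) = -2438*5204 = -12687352)
(23472 + (12988 - X)) + m = (23472 + (12988 - 1*(-12687352))) + 660 = (23472 + (12988 + 12687352)) + 660 = (23472 + 12700340) + 660 = 12723812 + 660 = 12724472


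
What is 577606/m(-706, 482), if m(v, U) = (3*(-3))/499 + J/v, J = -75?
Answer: 203487128164/31071 ≈ 6.5491e+6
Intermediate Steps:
m(v, U) = -9/499 - 75/v (m(v, U) = (3*(-3))/499 - 75/v = -9*1/499 - 75/v = -9/499 - 75/v)
577606/m(-706, 482) = 577606/(-9/499 - 75/(-706)) = 577606/(-9/499 - 75*(-1/706)) = 577606/(-9/499 + 75/706) = 577606/(31071/352294) = 577606*(352294/31071) = 203487128164/31071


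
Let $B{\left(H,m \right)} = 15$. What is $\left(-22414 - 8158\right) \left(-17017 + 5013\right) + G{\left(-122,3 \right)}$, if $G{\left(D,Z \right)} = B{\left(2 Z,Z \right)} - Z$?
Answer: $366986300$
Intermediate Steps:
$G{\left(D,Z \right)} = 15 - Z$
$\left(-22414 - 8158\right) \left(-17017 + 5013\right) + G{\left(-122,3 \right)} = \left(-22414 - 8158\right) \left(-17017 + 5013\right) + \left(15 - 3\right) = \left(-30572\right) \left(-12004\right) + \left(15 - 3\right) = 366986288 + 12 = 366986300$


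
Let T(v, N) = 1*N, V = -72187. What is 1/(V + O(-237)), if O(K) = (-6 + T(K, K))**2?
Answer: -1/13138 ≈ -7.6115e-5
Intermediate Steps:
T(v, N) = N
O(K) = (-6 + K)**2
1/(V + O(-237)) = 1/(-72187 + (-6 - 237)**2) = 1/(-72187 + (-243)**2) = 1/(-72187 + 59049) = 1/(-13138) = -1/13138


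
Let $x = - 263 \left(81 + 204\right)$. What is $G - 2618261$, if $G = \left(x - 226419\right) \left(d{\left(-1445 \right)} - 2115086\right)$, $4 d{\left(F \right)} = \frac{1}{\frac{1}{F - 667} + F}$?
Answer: $\frac{1945332902722806895}{3051841} \approx 6.3743 \cdot 10^{11}$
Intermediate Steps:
$x = -74955$ ($x = \left(-263\right) 285 = -74955$)
$d{\left(F \right)} = \frac{1}{4 \left(F + \frac{1}{-667 + F}\right)}$ ($d{\left(F \right)} = \frac{1}{4 \left(\frac{1}{F - 667} + F\right)} = \frac{1}{4 \left(\frac{1}{-667 + F} + F\right)} = \frac{1}{4 \left(F + \frac{1}{-667 + F}\right)}$)
$G = \frac{1945340893239075396}{3051841}$ ($G = \left(-74955 - 226419\right) \left(\frac{-667 - 1445}{4 \left(1 + \left(-1445\right)^{2} - -963815\right)} - 2115086\right) = - 301374 \left(\frac{1}{4} \frac{1}{1 + 2088025 + 963815} \left(-2112\right) - 2115086\right) = - 301374 \left(\frac{1}{4} \cdot \frac{1}{3051841} \left(-2112\right) - 2115086\right) = - 301374 \left(- \frac{528}{3051841} - 2115086\right) = \left(-301374\right) \left(- \frac{6454906173854}{3051841}\right) = \frac{1945340893239075396}{3051841} \approx 6.3743 \cdot 10^{11}$)
$G - 2618261 = \frac{1945340893239075396}{3051841} - 2618261 = \frac{1945332902722806895}{3051841}$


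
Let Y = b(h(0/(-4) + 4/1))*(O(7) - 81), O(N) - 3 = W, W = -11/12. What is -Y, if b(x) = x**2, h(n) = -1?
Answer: 947/12 ≈ 78.917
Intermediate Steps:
W = -11/12 (W = -11*1/12 = -11/12 ≈ -0.91667)
O(N) = 25/12 (O(N) = 3 - 11/12 = 25/12)
Y = -947/12 (Y = (-1)**2*(25/12 - 81) = 1*(-947/12) = -947/12 ≈ -78.917)
-Y = -1*(-947/12) = 947/12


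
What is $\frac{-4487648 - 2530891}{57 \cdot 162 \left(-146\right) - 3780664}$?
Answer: $\frac{7018539}{5128828} \approx 1.3684$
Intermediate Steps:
$\frac{-4487648 - 2530891}{57 \cdot 162 \left(-146\right) - 3780664} = - \frac{7018539}{9234 \left(-146\right) - 3780664} = - \frac{7018539}{-1348164 - 3780664} = - \frac{7018539}{-5128828} = \left(-7018539\right) \left(- \frac{1}{5128828}\right) = \frac{7018539}{5128828}$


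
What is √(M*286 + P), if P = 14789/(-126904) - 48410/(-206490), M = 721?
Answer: √353989374166344982192746/1310220348 ≈ 454.10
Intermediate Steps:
P = 308964203/2620440696 (P = 14789*(-1/126904) - 48410*(-1/206490) = -14789/126904 + 4841/20649 = 308964203/2620440696 ≈ 0.11791)
√(M*286 + P) = √(721*286 + 308964203/2620440696) = √(206206 + 308964203/2620440696) = √(540350903123579/2620440696) = √353989374166344982192746/1310220348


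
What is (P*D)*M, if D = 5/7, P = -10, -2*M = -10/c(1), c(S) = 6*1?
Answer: -125/21 ≈ -5.9524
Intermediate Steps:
c(S) = 6
M = ⅚ (M = -(-5)/6 = -½*(-5/3) = ⅚ ≈ 0.83333)
D = 5/7 (D = 5*(⅐) = 5/7 ≈ 0.71429)
(P*D)*M = -10*5/7*(⅚) = -50/7*⅚ = -125/21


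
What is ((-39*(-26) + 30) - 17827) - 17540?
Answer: -34323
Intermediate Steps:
((-39*(-26) + 30) - 17827) - 17540 = ((1014 + 30) - 17827) - 17540 = (1044 - 17827) - 17540 = -16783 - 17540 = -34323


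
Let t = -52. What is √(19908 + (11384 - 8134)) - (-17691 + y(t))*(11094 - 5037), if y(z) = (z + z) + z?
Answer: 108099279 + √23158 ≈ 1.0810e+8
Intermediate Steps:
y(z) = 3*z (y(z) = 2*z + z = 3*z)
√(19908 + (11384 - 8134)) - (-17691 + y(t))*(11094 - 5037) = √(19908 + (11384 - 8134)) - (-17691 + 3*(-52))*(11094 - 5037) = √(19908 + 3250) - (-17691 - 156)*6057 = √23158 - (-17847)*6057 = √23158 - 1*(-108099279) = √23158 + 108099279 = 108099279 + √23158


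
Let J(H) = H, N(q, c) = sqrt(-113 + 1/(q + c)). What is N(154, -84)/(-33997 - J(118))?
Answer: -I*sqrt(553630)/2388050 ≈ -0.00031158*I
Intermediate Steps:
N(q, c) = sqrt(-113 + 1/(c + q))
N(154, -84)/(-33997 - J(118)) = sqrt((1 - 113*(-84) - 113*154)/(-84 + 154))/(-33997 - 1*118) = sqrt((1 + 9492 - 17402)/70)/(-33997 - 118) = sqrt((1/70)*(-7909))/(-34115) = sqrt(-7909/70)*(-1/34115) = (I*sqrt(553630)/70)*(-1/34115) = -I*sqrt(553630)/2388050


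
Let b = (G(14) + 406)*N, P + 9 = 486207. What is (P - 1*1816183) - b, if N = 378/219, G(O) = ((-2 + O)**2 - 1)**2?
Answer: -99716635/73 ≈ -1.3660e+6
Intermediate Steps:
P = 486198 (P = -9 + 486207 = 486198)
G(O) = (-1 + (-2 + O)**2)**2
N = 126/73 (N = 378*(1/219) = 126/73 ≈ 1.7260)
b = 2627730/73 (b = ((-1 + (-2 + 14)**2)**2 + 406)*(126/73) = ((-1 + 12**2)**2 + 406)*(126/73) = ((-1 + 144)**2 + 406)*(126/73) = (143**2 + 406)*(126/73) = (20449 + 406)*(126/73) = 20855*(126/73) = 2627730/73 ≈ 35996.)
(P - 1*1816183) - b = (486198 - 1*1816183) - 1*2627730/73 = (486198 - 1816183) - 2627730/73 = -1329985 - 2627730/73 = -99716635/73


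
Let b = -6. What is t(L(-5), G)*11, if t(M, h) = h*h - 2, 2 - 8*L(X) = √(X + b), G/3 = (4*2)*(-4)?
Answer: 101354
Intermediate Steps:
G = -96 (G = 3*((4*2)*(-4)) = 3*(8*(-4)) = 3*(-32) = -96)
L(X) = ¼ - √(-6 + X)/8 (L(X) = ¼ - √(X - 6)/8 = ¼ - √(-6 + X)/8)
t(M, h) = -2 + h² (t(M, h) = h² - 2 = -2 + h²)
t(L(-5), G)*11 = (-2 + (-96)²)*11 = (-2 + 9216)*11 = 9214*11 = 101354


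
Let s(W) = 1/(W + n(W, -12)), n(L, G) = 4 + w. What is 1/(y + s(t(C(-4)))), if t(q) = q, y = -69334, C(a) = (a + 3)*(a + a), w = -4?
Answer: -8/554671 ≈ -1.4423e-5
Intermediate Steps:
C(a) = 2*a*(3 + a) (C(a) = (3 + a)*(2*a) = 2*a*(3 + a))
n(L, G) = 0 (n(L, G) = 4 - 4 = 0)
s(W) = 1/W (s(W) = 1/(W + 0) = 1/W)
1/(y + s(t(C(-4)))) = 1/(-69334 + 1/(2*(-4)*(3 - 4))) = 1/(-69334 + 1/(2*(-4)*(-1))) = 1/(-69334 + 1/8) = 1/(-554671/8) = -8/554671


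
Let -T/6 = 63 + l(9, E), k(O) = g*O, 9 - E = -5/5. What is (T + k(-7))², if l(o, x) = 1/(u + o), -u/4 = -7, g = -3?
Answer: 174636225/1369 ≈ 1.2756e+5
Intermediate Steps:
u = 28 (u = -4*(-7) = 28)
E = 10 (E = 9 - (-5)/5 = 9 - 1*(-1) = 9 + 1 = 10)
l(o, x) = 1/(28 + o)
k(O) = -3*O
T = -13992/37 (T = -6*(63 + 1/(28 + 9)) = -6*(63 + 1/37) = -6*2332/37 = -13992/37 ≈ -378.16)
(T + k(-7))² = (-13992/37 - 3*(-7))² = (-13992/37 + 21)² = (-13215/37)² = 174636225/1369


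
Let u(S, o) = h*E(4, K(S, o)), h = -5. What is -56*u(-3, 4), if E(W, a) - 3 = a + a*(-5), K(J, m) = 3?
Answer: -2520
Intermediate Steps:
E(W, a) = 3 - 4*a (E(W, a) = 3 + (a + a*(-5)) = 3 + (a - 5*a) = 3 - 4*a)
u(S, o) = 45 (u(S, o) = -5*(3 - 4*3) = -5*(3 - 12) = -5*(-9) = 45)
-56*u(-3, 4) = -56*45 = -2520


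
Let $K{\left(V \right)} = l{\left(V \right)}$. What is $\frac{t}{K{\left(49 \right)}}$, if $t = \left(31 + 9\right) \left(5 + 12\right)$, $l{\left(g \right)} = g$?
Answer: $\frac{680}{49} \approx 13.878$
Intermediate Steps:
$K{\left(V \right)} = V$
$t = 680$ ($t = 40 \cdot 17 = 680$)
$\frac{t}{K{\left(49 \right)}} = \frac{680}{49}$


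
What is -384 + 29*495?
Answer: 13971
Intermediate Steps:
-384 + 29*495 = -384 + 14355 = 13971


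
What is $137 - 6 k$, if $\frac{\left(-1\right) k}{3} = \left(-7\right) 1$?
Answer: $11$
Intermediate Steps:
$k = 21$ ($k = - 3 \left(\left(-7\right) 1\right) = \left(-3\right) \left(-7\right) = 21$)
$137 - 6 k = 137 - 126 = 11$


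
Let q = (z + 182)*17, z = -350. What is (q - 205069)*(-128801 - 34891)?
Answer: 34035659100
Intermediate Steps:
q = -2856 (q = (-350 + 182)*17 = -168*17 = -2856)
(q - 205069)*(-128801 - 34891) = (-2856 - 205069)*(-128801 - 34891) = -207925*(-163692) = 34035659100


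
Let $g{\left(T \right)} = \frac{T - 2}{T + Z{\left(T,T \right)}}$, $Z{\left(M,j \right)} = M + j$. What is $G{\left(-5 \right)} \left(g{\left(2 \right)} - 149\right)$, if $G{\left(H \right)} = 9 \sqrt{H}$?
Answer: $- 1341 i \sqrt{5} \approx - 2998.6 i$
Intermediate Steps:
$g{\left(T \right)} = \frac{-2 + T}{3 T}$ ($g{\left(T \right)} = \frac{T - 2}{T + \left(T + T\right)} = \frac{-2 + T}{T + 2 T} = \frac{-2 + T}{3 T}$)
$G{\left(-5 \right)} \left(g{\left(2 \right)} - 149\right) = 9 \sqrt{-5} \left(\frac{-2 + 2}{3 \cdot 2} - 149\right) = 9 i \sqrt{5} \left(\frac{1}{3} \cdot \frac{1}{2} \cdot 0 - 149\right) = 9 i \sqrt{5} \left(0 - 149\right) = 9 i \sqrt{5} \left(-149\right) = - 1341 i \sqrt{5}$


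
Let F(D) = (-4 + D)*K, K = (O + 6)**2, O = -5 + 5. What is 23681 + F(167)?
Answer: 29549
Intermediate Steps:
O = 0
K = 36 (K = (0 + 6)**2 = 6**2 = 36)
F(D) = -144 + 36*D (F(D) = (-4 + D)*36 = -144 + 36*D)
23681 + F(167) = 23681 + (-144 + 36*167) = 23681 + (-144 + 6012) = 23681 + 5868 = 29549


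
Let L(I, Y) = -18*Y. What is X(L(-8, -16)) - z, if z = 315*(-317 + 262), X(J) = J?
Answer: 17613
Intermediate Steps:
z = -17325 (z = 315*(-55) = -17325)
X(L(-8, -16)) - z = -18*(-16) - 1*(-17325) = 288 + 17325 = 17613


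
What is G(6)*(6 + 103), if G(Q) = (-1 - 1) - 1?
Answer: -327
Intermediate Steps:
G(Q) = -3 (G(Q) = -2 - 1 = -3)
G(6)*(6 + 103) = -3*(6 + 103) = -3*109 = -327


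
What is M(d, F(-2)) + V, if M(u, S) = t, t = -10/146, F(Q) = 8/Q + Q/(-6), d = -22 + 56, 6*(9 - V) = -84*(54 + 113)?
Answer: 171326/73 ≈ 2346.9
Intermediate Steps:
V = 2347 (V = 9 - (-14)*(54 + 113) = 9 - (-14)*167 = 9 - 1/6*(-14028) = 9 + 2338 = 2347)
d = 34
F(Q) = 8/Q - Q/6 (F(Q) = 8/Q + Q*(-1/6) = 8/Q - Q/6)
t = -5/73 (t = -10*1/146 = -5/73 ≈ -0.068493)
M(u, S) = -5/73
M(d, F(-2)) + V = -5/73 + 2347 = 171326/73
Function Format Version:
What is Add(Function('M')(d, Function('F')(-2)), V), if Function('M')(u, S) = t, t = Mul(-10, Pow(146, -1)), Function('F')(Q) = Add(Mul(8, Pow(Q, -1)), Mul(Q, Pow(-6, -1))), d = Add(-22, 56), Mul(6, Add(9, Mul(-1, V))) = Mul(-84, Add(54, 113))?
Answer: Rational(171326, 73) ≈ 2346.9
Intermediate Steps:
V = 2347 (V = Add(9, Mul(Rational(-1, 6), Mul(-84, Add(54, 113)))) = Add(9, Mul(Rational(-1, 6), Mul(-84, 167))) = Add(9, Mul(Rational(-1, 6), -14028)) = Add(9, 2338) = 2347)
d = 34
Function('F')(Q) = Add(Mul(8, Pow(Q, -1)), Mul(Rational(-1, 6), Q)) (Function('F')(Q) = Add(Mul(8, Pow(Q, -1)), Mul(Q, Rational(-1, 6))) = Add(Mul(8, Pow(Q, -1)), Mul(Rational(-1, 6), Q)))
t = Rational(-5, 73) (t = Mul(-10, Rational(1, 146)) = Rational(-5, 73) ≈ -0.068493)
Function('M')(u, S) = Rational(-5, 73)
Add(Function('M')(d, Function('F')(-2)), V) = Add(Rational(-5, 73), 2347) = Rational(171326, 73)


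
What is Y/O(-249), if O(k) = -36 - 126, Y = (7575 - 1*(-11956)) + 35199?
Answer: -27365/81 ≈ -337.84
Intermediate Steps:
Y = 54730 (Y = (7575 + 11956) + 35199 = 19531 + 35199 = 54730)
O(k) = -162
Y/O(-249) = 54730/(-162) = 54730*(-1/162) = -27365/81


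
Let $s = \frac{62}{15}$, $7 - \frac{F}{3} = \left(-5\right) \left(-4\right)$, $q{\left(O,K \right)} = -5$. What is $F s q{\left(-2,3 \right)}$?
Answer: $806$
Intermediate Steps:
$F = -39$ ($F = 21 - 3 \left(\left(-5\right) \left(-4\right)\right) = 21 - 60 = -39$)
$s = \frac{62}{15}$ ($s = 62 \cdot \frac{1}{15} = \frac{62}{15} \approx 4.1333$)
$F s q{\left(-2,3 \right)} = \left(-39\right) \frac{62}{15} \left(-5\right) = \left(- \frac{806}{5}\right) \left(-5\right) = 806$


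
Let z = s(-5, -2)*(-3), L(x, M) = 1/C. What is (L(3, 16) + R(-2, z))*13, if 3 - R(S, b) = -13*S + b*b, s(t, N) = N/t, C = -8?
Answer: -63869/200 ≈ -319.34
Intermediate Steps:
L(x, M) = -1/8 (L(x, M) = 1/(-8) = -1/8)
z = -6/5 (z = -2/(-5)*(-3) = -2*(-1/5)*(-3) = (2/5)*(-3) = -6/5 ≈ -1.2000)
R(S, b) = 3 - b**2 + 13*S (R(S, b) = 3 - (-13*S + b*b) = 3 - (-13*S + b**2) = 3 - (b**2 - 13*S) = 3 + (-b**2 + 13*S) = 3 - b**2 + 13*S)
(L(3, 16) + R(-2, z))*13 = (-1/8 + (3 - (-6/5)**2 + 13*(-2)))*13 = (-1/8 + (3 - 1*36/25 - 26))*13 = (-1/8 + (3 - 36/25 - 26))*13 = (-1/8 - 611/25)*13 = -4913/200*13 = -63869/200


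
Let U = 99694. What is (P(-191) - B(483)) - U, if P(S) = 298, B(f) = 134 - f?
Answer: -99047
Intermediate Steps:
(P(-191) - B(483)) - U = (298 - (134 - 1*483)) - 1*99694 = (298 - (134 - 483)) - 99694 = (298 - 1*(-349)) - 99694 = (298 + 349) - 99694 = 647 - 99694 = -99047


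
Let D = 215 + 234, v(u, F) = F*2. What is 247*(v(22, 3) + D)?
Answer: 112385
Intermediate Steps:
v(u, F) = 2*F
D = 449
247*(v(22, 3) + D) = 247*(2*3 + 449) = 247*(6 + 449) = 247*455 = 112385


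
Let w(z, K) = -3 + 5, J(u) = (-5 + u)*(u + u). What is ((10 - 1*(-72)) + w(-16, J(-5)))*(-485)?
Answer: -40740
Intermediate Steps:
J(u) = 2*u*(-5 + u) (J(u) = (-5 + u)*(2*u) = 2*u*(-5 + u))
w(z, K) = 2
((10 - 1*(-72)) + w(-16, J(-5)))*(-485) = ((10 - 1*(-72)) + 2)*(-485) = ((10 + 72) + 2)*(-485) = (82 + 2)*(-485) = 84*(-485) = -40740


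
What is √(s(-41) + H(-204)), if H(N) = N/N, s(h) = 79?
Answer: 4*√5 ≈ 8.9443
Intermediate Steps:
H(N) = 1
√(s(-41) + H(-204)) = √(79 + 1) = √80 = 4*√5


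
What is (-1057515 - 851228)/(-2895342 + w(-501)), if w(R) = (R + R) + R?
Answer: 1908743/2896845 ≈ 0.65890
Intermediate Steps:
w(R) = 3*R (w(R) = 2*R + R = 3*R)
(-1057515 - 851228)/(-2895342 + w(-501)) = (-1057515 - 851228)/(-2895342 + 3*(-501)) = -1908743/(-2895342 - 1503) = -1908743/(-2896845) = -1908743*(-1/2896845) = 1908743/2896845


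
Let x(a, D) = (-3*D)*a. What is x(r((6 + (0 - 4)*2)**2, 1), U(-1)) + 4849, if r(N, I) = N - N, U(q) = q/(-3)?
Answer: 4849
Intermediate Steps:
U(q) = -q/3 (U(q) = q*(-1/3) = -q/3)
r(N, I) = 0
x(a, D) = -3*D*a
x(r((6 + (0 - 4)*2)**2, 1), U(-1)) + 4849 = -3*(-1/3*(-1))*0 + 4849 = -3*1/3*0 + 4849 = 0 + 4849 = 4849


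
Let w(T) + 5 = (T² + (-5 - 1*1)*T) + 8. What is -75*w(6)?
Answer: -225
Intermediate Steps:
w(T) = 3 + T² - 6*T (w(T) = -5 + ((T² + (-5 - 1*1)*T) + 8) = -5 + ((T² + (-5 - 1)*T) + 8) = -5 + ((T² - 6*T) + 8) = -5 + (8 + T² - 6*T) = 3 + T² - 6*T)
-75*w(6) = -75*(3 + 6² - 6*6) = -75*(3 + 36 - 36) = -75*3 = -225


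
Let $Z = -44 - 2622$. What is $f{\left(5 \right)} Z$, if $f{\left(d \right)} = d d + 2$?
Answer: $-71982$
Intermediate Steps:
$Z = -2666$ ($Z = -44 - 2622 = -2666$)
$f{\left(d \right)} = 2 + d^{2}$ ($f{\left(d \right)} = d^{2} + 2 = 2 + d^{2}$)
$f{\left(5 \right)} Z = \left(2 + 5^{2}\right) \left(-2666\right) = \left(2 + 25\right) \left(-2666\right) = 27 \left(-2666\right) = -71982$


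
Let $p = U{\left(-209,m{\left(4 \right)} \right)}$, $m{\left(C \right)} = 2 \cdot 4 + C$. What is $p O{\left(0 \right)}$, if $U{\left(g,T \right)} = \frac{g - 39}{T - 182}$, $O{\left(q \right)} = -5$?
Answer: $- \frac{124}{17} \approx -7.2941$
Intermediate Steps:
$m{\left(C \right)} = 8 + C$
$U{\left(g,T \right)} = \frac{-39 + g}{-182 + T}$
$p = \frac{124}{85}$ ($p = \frac{-39 - 209}{-182 + \left(8 + 4\right)} = \frac{1}{-182 + 12} \left(-248\right) = \frac{1}{-170} \left(-248\right) = \left(- \frac{1}{170}\right) \left(-248\right) = \frac{124}{85} \approx 1.4588$)
$p O{\left(0 \right)} = \frac{124}{85} \left(-5\right) = - \frac{124}{17}$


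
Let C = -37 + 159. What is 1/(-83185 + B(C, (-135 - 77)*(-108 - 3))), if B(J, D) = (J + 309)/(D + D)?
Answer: -47064/3915018409 ≈ -1.2021e-5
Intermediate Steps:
C = 122
B(J, D) = (309 + J)/(2*D) (B(J, D) = (309 + J)/((2*D)) = (309 + J)*(1/(2*D)) = (309 + J)/(2*D))
1/(-83185 + B(C, (-135 - 77)*(-108 - 3))) = 1/(-83185 + (309 + 122)/(2*(((-135 - 77)*(-108 - 3))))) = 1/(-83185 + (½)*431/(-212*(-111))) = 1/(-83185 + (½)*431/23532) = 1/(-83185 + (½)*(1/23532)*431) = 1/(-83185 + 431/47064) = 1/(-3915018409/47064) = -47064/3915018409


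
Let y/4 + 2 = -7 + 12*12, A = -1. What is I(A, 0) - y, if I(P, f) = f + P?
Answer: -541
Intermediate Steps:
I(P, f) = P + f
y = 540 (y = -8 + 4*(-7 + 12*12) = -8 + 4*(-7 + 144) = -8 + 4*137 = -8 + 548 = 540)
I(A, 0) - y = (-1 + 0) - 1*540 = -1 - 540 = -541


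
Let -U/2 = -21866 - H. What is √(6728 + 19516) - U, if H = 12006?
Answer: -67582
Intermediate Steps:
U = 67744 (U = -2*(-21866 - 1*12006) = -2*(-21866 - 12006) = -2*(-33872) = 67744)
√(6728 + 19516) - U = √(6728 + 19516) - 1*67744 = √26244 - 67744 = 162 - 67744 = -67582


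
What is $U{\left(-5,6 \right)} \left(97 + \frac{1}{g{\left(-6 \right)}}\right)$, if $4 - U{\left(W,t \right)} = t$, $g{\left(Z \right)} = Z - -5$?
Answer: $-192$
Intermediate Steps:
$g{\left(Z \right)} = 5 + Z$ ($g{\left(Z \right)} = Z + 5 = 5 + Z$)
$U{\left(W,t \right)} = 4 - t$
$U{\left(-5,6 \right)} \left(97 + \frac{1}{g{\left(-6 \right)}}\right) = \left(4 - 6\right) \left(97 + \frac{1}{5 - 6}\right) = \left(4 - 6\right) \left(97 + \frac{1}{-1}\right) = - 2 \left(97 - 1\right) = \left(-2\right) 96 = -192$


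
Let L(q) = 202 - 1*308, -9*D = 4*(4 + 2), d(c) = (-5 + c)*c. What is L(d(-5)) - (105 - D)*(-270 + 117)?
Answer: 16367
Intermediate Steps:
d(c) = c*(-5 + c)
D = -8/3 (D = -4*(4 + 2)/9 = -4*6/9 = -⅑*24 = -8/3 ≈ -2.6667)
L(q) = -106 (L(q) = 202 - 308 = -106)
L(d(-5)) - (105 - D)*(-270 + 117) = -106 - (105 - 1*(-8/3))*(-270 + 117) = -106 - (105 + 8/3)*(-153) = -106 - 323*(-153)/3 = -106 - 1*(-16473) = -106 + 16473 = 16367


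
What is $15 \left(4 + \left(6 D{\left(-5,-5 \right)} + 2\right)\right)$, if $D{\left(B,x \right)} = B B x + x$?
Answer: $-11610$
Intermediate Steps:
$D{\left(B,x \right)} = x + x B^{2}$ ($D{\left(B,x \right)} = B^{2} x + x = x B^{2} + x = x + x B^{2}$)
$15 \left(4 + \left(6 D{\left(-5,-5 \right)} + 2\right)\right) = 15 \left(4 + \left(6 \left(- 5 \left(1 + \left(-5\right)^{2}\right)\right) + 2\right)\right) = 15 \left(4 + \left(6 \left(- 5 \left(1 + 25\right)\right) + 2\right)\right) = 15 \left(4 + \left(6 \left(\left(-5\right) 26\right) + 2\right)\right) = 15 \left(4 + \left(6 \left(-130\right) + 2\right)\right) = 15 \left(4 + \left(-780 + 2\right)\right) = 15 \left(4 - 778\right) = 15 \left(-774\right) = -11610$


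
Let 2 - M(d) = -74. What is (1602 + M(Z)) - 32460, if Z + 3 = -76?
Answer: -30782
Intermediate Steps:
Z = -79 (Z = -3 - 76 = -79)
M(d) = 76 (M(d) = 2 - 1*(-74) = 2 + 74 = 76)
(1602 + M(Z)) - 32460 = (1602 + 76) - 32460 = 1678 - 32460 = -30782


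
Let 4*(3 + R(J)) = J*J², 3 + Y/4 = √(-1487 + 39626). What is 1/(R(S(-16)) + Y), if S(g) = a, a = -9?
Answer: 1052/3047021 + 64*√38139/9141063 ≈ 0.0017126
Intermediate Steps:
S(g) = -9
Y = -12 + 4*√38139 (Y = -12 + 4*√(-1487 + 39626) = -12 + 4*√38139 ≈ 769.17)
R(J) = -3 + J³/4 (R(J) = -3 + (J*J²)/4 = -3 + J³/4)
1/(R(S(-16)) + Y) = 1/((-3 + (¼)*(-9)³) + (-12 + 4*√38139)) = 1/((-3 + (¼)*(-729)) + (-12 + 4*√38139)) = 1/((-3 - 729/4) + (-12 + 4*√38139)) = 1/(-741/4 + (-12 + 4*√38139)) = 1/(-789/4 + 4*√38139)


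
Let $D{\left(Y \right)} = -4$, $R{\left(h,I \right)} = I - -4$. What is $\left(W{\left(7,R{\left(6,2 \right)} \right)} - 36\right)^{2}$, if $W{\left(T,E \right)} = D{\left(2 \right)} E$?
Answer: $3600$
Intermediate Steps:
$R{\left(h,I \right)} = 4 + I$ ($R{\left(h,I \right)} = I + 4 = 4 + I$)
$W{\left(T,E \right)} = - 4 E$
$\left(W{\left(7,R{\left(6,2 \right)} \right)} - 36\right)^{2} = \left(- 4 \left(4 + 2\right) - 36\right)^{2} = \left(\left(-4\right) 6 - 36\right)^{2} = \left(-24 - 36\right)^{2} = \left(-60\right)^{2} = 3600$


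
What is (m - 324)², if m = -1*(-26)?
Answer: 88804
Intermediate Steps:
m = 26
(m - 324)² = (26 - 324)² = (-298)² = 88804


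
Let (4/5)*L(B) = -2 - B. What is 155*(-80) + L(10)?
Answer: -12415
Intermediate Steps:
L(B) = -5/2 - 5*B/4 (L(B) = 5*(-2 - B)/4 = -5/2 - 5*B/4)
155*(-80) + L(10) = 155*(-80) + (-5/2 - 5/4*10) = -12400 + (-5/2 - 25/2) = -12400 - 15 = -12415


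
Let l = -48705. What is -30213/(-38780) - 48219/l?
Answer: 222763799/125918660 ≈ 1.7691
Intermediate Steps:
-30213/(-38780) - 48219/l = -30213/(-38780) - 48219/(-48705) = -30213*(-1/38780) - 48219*(-1/48705) = 30213/38780 + 16073/16235 = 222763799/125918660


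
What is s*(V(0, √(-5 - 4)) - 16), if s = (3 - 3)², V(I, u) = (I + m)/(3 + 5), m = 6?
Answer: 0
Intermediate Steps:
V(I, u) = ¾ + I/8 (V(I, u) = (I + 6)/(3 + 5) = (6 + I)/8 = (6 + I)*(⅛) = ¾ + I/8)
s = 0 (s = 0² = 0)
s*(V(0, √(-5 - 4)) - 16) = 0*((¾ + (⅛)*0) - 16) = 0*((¾ + 0) - 16) = 0*(¾ - 16) = 0*(-61/4) = 0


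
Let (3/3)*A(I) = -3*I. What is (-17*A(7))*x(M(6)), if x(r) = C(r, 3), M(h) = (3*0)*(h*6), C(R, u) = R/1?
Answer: 0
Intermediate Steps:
C(R, u) = R (C(R, u) = R*1 = R)
M(h) = 0 (M(h) = 0*(6*h) = 0)
x(r) = r
A(I) = -3*I
(-17*A(7))*x(M(6)) = -(-51)*7*0 = -17*(-21)*0 = 357*0 = 0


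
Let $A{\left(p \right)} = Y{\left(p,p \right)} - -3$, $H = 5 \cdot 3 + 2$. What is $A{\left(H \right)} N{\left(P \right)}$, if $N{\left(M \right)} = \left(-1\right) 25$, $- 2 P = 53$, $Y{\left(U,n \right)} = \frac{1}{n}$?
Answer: $- \frac{1300}{17} \approx -76.471$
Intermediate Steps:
$P = - \frac{53}{2}$ ($P = \left(- \frac{1}{2}\right) 53 = - \frac{53}{2} \approx -26.5$)
$N{\left(M \right)} = -25$
$H = 17$ ($H = 15 + 2 = 17$)
$A{\left(p \right)} = 3 + \frac{1}{p}$ ($A{\left(p \right)} = \frac{1}{p} - -3 = \frac{1}{p} + 3 = 3 + \frac{1}{p}$)
$A{\left(H \right)} N{\left(P \right)} = \left(3 + \frac{1}{17}\right) \left(-25\right) = \frac{52}{17} \left(-25\right) = - \frac{1300}{17}$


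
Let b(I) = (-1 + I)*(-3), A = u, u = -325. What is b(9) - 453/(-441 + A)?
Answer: -17931/766 ≈ -23.409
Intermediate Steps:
A = -325
b(I) = 3 - 3*I
b(9) - 453/(-441 + A) = (3 - 3*9) - 453/(-441 - 325) = (3 - 27) - 453/(-766) = -24 - 1/766*(-453) = -24 + 453/766 = -17931/766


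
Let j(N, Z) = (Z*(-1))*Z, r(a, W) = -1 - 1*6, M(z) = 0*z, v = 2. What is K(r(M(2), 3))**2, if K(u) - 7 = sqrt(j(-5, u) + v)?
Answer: (7 + I*sqrt(47))**2 ≈ 2.0 + 95.979*I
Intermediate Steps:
M(z) = 0
r(a, W) = -7 (r(a, W) = -1 - 6 = -7)
j(N, Z) = -Z**2 (j(N, Z) = (-Z)*Z = -Z**2)
K(u) = 7 + sqrt(2 - u**2) (K(u) = 7 + sqrt(-u**2 + 2) = 7 + sqrt(2 - u**2))
K(r(M(2), 3))**2 = (7 + sqrt(2 - 1*(-7)**2))**2 = (7 + sqrt(2 - 1*49))**2 = (7 + sqrt(2 - 49))**2 = (7 + sqrt(-47))**2 = (7 + I*sqrt(47))**2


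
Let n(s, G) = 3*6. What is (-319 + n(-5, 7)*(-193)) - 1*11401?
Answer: -15194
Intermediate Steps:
n(s, G) = 18
(-319 + n(-5, 7)*(-193)) - 1*11401 = (-319 + 18*(-193)) - 1*11401 = (-319 - 3474) - 11401 = -3793 - 11401 = -15194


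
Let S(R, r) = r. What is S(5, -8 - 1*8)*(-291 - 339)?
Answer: 10080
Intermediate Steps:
S(5, -8 - 1*8)*(-291 - 339) = (-8 - 1*8)*(-291 - 339) = (-8 - 8)*(-630) = -16*(-630) = 10080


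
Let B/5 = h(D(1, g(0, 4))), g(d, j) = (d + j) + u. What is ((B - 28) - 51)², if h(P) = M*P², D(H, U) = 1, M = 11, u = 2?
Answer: 576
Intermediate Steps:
g(d, j) = 2 + d + j (g(d, j) = (d + j) + 2 = 2 + d + j)
h(P) = 11*P²
B = 55 (B = 5*(11*1²) = 5*(11*1) = 5*11 = 55)
((B - 28) - 51)² = ((55 - 28) - 51)² = (27 - 51)² = (-24)² = 576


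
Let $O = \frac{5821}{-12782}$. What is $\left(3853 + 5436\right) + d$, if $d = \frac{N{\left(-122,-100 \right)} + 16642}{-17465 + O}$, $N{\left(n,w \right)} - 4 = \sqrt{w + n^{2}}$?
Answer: $\frac{2073495647167}{223243451} - \frac{102256 \sqrt{231}}{223243451} \approx 9288.0$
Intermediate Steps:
$N{\left(n,w \right)} = 4 + \sqrt{w + n^{2}}$
$O = - \frac{5821}{12782}$ ($O = 5821 \left(- \frac{1}{12782}\right) = - \frac{5821}{12782} \approx -0.45541$)
$d = - \frac{212769172}{223243451} - \frac{102256 \sqrt{231}}{223243451}$ ($d = \frac{\left(4 + \sqrt{-100 + \left(-122\right)^{2}}\right) + 16642}{-17465 - \frac{5821}{12782}} = \frac{\left(4 + \sqrt{-100 + 14884}\right) + 16642}{- \frac{223243451}{12782}} = \left(\left(4 + \sqrt{14784}\right) + 16642\right) \left(- \frac{12782}{223243451}\right) = \left(\left(4 + 8 \sqrt{231}\right) + 16642\right) \left(- \frac{12782}{223243451}\right) = \left(16646 + 8 \sqrt{231}\right) \left(- \frac{12782}{223243451}\right) = - \frac{212769172}{223243451} - \frac{102256 \sqrt{231}}{223243451} \approx -0.96004$)
$\left(3853 + 5436\right) + d = \left(3853 + 5436\right) - \left(\frac{212769172}{223243451} + \frac{102256 \sqrt{231}}{223243451}\right) = 9289 - \left(\frac{212769172}{223243451} + \frac{102256 \sqrt{231}}{223243451}\right) = \frac{2073495647167}{223243451} - \frac{102256 \sqrt{231}}{223243451}$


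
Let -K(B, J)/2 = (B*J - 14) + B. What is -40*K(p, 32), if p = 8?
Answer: 20000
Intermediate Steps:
K(B, J) = 28 - 2*B - 2*B*J (K(B, J) = -2*((B*J - 14) + B) = -2*((-14 + B*J) + B) = -2*(-14 + B + B*J) = 28 - 2*B - 2*B*J)
-40*K(p, 32) = -40*(28 - 2*8 - 2*8*32) = -40*(28 - 16 - 512) = -40*(-500) = 20000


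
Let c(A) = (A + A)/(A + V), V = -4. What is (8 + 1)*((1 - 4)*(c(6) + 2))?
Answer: -216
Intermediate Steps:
c(A) = 2*A/(-4 + A) (c(A) = (A + A)/(A - 4) = (2*A)/(-4 + A) = 2*A/(-4 + A))
(8 + 1)*((1 - 4)*(c(6) + 2)) = (8 + 1)*((1 - 4)*(2*6/(-4 + 6) + 2)) = 9*(-3*(2*6/2 + 2)) = 9*(-3*(2*6*(½) + 2)) = 9*(-3*(6 + 2)) = 9*(-3*8) = 9*(-24) = -216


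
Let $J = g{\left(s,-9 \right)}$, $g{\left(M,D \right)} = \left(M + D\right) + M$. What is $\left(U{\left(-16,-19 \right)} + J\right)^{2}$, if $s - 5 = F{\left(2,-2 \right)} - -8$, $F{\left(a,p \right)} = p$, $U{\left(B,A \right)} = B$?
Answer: $9$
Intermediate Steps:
$s = 11$ ($s = 5 - -6 = 5 + \left(-2 + 8\right) = 5 + 6 = 11$)
$g{\left(M,D \right)} = D + 2 M$ ($g{\left(M,D \right)} = \left(D + M\right) + M = D + 2 M$)
$J = 13$ ($J = -9 + 2 \cdot 11 = -9 + 22 = 13$)
$\left(U{\left(-16,-19 \right)} + J\right)^{2} = \left(-16 + 13\right)^{2} = \left(-3\right)^{2} = 9$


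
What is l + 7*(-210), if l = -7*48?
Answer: -1806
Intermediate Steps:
l = -336
l + 7*(-210) = -336 + 7*(-210) = -336 - 1470 = -1806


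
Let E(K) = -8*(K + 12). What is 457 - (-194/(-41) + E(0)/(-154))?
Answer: 1425843/3157 ≈ 451.65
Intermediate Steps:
E(K) = -96 - 8*K (E(K) = -8*(12 + K) = -96 - 8*K)
457 - (-194/(-41) + E(0)/(-154)) = 457 - (-194/(-41) + (-96 - 8*0)/(-154)) = 457 - (-194*(-1/41) + (-96 + 0)*(-1/154)) = 457 - (194/41 - 96*(-1/154)) = 457 - (194/41 + 48/77) = 457 - 1*16906/3157 = 457 - 16906/3157 = 1425843/3157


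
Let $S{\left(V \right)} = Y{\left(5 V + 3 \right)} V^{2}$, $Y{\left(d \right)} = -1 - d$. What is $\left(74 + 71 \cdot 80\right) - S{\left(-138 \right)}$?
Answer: $-13058430$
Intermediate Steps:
$S{\left(V \right)} = V^{2} \left(-4 - 5 V\right)$ ($S{\left(V \right)} = \left(-1 - \left(5 V + 3\right)\right) V^{2} = \left(-1 - \left(3 + 5 V\right)\right) V^{2} = \left(-4 - 5 V\right) V^{2} = V^{2} \left(-4 - 5 V\right)$)
$\left(74 + 71 \cdot 80\right) - S{\left(-138 \right)} = \left(74 + 71 \cdot 80\right) - \left(-138\right)^{2} \left(-4 - -690\right) = \left(74 + 5680\right) - 19044 \left(-4 + 690\right) = 5754 - 19044 \cdot 686 = 5754 - 13064184 = -13058430$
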